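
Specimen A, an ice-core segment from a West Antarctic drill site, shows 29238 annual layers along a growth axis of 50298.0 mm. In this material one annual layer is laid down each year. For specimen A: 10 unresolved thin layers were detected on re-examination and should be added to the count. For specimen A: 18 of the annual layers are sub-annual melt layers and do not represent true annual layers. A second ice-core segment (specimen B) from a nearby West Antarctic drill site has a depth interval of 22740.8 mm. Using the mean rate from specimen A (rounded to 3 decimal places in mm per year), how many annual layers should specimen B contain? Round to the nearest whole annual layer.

Specimen A: true annual layer count = 29238 − 18 + 10 = 29230.
A: 50298.0 mm over 29230 years gives 50298.0 / 29230 ≈ 1.721 mm per year.
Specimen B: 22740.8 mm / 1.721 mm per year = 13213.71 years ≈ 13214 annual layers.

13214 annual layers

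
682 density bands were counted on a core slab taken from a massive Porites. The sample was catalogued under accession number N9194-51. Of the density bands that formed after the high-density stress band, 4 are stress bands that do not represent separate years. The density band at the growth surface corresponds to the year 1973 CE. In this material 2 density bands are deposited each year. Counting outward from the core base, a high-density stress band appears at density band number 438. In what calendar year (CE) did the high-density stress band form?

Between density band 438 and the growth surface there are 682 − 438 = 244 density bands.
244 − 4 false = 240 true density bands after the high-density stress band.
Dividing by 2 density bands per year: 240 / 2 = 120 years.
1973 − 120 = 1853 CE.

1853 CE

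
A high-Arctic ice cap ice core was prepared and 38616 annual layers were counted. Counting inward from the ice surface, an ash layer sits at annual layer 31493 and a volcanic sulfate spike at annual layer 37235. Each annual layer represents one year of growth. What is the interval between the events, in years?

37235 − 31493 = 5742 annual layers lie between the two events.
One annual layer per year makes the interval 5742 years.

5742 years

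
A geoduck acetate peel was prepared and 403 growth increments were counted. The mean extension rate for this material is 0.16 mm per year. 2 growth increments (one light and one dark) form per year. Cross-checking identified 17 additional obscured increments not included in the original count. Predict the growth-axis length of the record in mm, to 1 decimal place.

Correcting the raw count gives 403 + 17 = 420 true growth increments.
Dividing by 2 growth increments per year: 420 / 2 = 210 years.
Length ≈ 0.16 × 210 = 33.6 mm.

33.6 mm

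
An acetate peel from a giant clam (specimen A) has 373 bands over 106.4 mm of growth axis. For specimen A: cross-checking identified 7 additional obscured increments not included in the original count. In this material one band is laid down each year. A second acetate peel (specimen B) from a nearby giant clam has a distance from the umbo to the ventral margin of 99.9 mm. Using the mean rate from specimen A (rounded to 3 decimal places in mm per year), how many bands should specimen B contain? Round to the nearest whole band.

Specimen A: correcting the raw count gives 373 + 7 = 380 true bands.
A: 106.4 mm over 380 years gives 106.4 / 380 ≈ 0.280 mm/yr.
B spans 99.9 / 0.280 = 356.79 years ≈ 357 bands.

357 bands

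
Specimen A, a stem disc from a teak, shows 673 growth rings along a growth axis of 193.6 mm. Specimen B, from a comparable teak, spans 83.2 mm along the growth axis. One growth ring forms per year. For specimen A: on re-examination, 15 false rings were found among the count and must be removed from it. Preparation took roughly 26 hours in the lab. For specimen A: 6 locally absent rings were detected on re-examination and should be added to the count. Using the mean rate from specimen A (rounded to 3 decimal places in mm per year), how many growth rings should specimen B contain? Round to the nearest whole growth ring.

Specimen A: correcting the raw count gives 673 − 15 + 6 = 664 true growth rings.
A: Mean rate = 193.6 mm / 664 years ≈ 0.292 mm per year.
For B, 83.2 / 0.292 = 284.93 years ≈ 285 growth rings.

285 growth rings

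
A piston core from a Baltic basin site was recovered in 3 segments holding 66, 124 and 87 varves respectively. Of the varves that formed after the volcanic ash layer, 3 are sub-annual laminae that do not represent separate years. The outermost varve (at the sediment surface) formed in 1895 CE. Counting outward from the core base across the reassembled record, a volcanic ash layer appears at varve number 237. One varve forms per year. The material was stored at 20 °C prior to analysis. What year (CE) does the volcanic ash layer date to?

1858 CE

Total varves = 66 + 124 + 87 = 277.
Between varve 237 and the sediment surface there are 277 − 237 = 40 varves.
Excluding 3 false varves: 40 − 3 = 37.
The varve at the sediment surface is 1895 CE, so the volcanic ash layer dates to 1895 − 37 = 1858 CE.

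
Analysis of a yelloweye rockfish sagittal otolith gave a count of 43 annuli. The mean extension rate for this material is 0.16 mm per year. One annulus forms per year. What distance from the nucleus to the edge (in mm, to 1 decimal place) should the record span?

6.9 mm

The record spans 43 years at 0.16 mm per year.
Length ≈ 0.16 × 43 = 6.9 mm.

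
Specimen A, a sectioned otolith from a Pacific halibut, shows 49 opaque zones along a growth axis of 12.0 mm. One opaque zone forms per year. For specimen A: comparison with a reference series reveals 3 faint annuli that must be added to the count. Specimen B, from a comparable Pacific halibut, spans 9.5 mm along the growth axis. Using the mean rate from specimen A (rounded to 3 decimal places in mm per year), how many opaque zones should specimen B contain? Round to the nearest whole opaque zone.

Specimen A: correcting the raw count gives 49 + 3 = 52 true opaque zones.
A: Extension rate ≈ 12.0 / 52 = 0.231 mm/yr.
B spans 9.5 / 0.231 = 41.13 years ≈ 41 opaque zones.

41 opaque zones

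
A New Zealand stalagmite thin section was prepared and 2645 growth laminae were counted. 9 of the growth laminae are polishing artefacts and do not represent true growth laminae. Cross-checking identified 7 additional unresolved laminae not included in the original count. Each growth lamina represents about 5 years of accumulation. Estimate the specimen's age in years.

Correcting the raw count gives 2645 − 9 + 7 = 2643 true growth laminae.
2643 growth laminae at 5 years each span 2643 × 5 = 13215 years.

13215 years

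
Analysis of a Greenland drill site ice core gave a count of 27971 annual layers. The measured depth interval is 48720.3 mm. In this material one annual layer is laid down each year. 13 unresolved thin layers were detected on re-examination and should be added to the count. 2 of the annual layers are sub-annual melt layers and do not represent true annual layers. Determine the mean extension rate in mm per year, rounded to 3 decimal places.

1.741 mm per year

Correcting the raw count gives 27971 − 2 + 13 = 27982 true annual layers.
Mean rate = 48720.3 mm / 27982 years ≈ 1.741 mm per year.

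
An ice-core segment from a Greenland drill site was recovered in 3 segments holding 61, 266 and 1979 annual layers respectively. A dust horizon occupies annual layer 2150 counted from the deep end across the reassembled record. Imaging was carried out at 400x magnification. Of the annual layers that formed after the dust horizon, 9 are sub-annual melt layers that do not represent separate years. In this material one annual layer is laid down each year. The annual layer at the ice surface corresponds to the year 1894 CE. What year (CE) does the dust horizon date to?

1747 CE

Total annual layers = 61 + 266 + 1979 = 2306.
The dust horizon sits at annual layer 2150 from the deep end, so 2306 − 2150 = 156 annual layers formed after it.
Excluding 9 false annual layers: 156 − 9 = 147.
1894 − 147 = 1747 CE.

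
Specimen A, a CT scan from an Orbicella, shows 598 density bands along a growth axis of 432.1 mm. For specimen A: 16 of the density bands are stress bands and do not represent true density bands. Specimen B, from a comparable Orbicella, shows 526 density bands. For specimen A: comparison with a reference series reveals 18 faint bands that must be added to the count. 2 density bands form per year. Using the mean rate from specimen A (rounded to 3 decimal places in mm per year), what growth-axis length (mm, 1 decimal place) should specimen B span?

378.7 mm

Specimen A: after corrections the count is 598 − 16 + 18 = 600 density bands.
Specimen A: dividing by 2 density bands per year: 600 / 2 = 300 years.
A: Mean rate = 432.1 mm / 300 years ≈ 1.440 mm per year.
Specimen B: 526 density bands at 2 per year is 526 / 2 = 263 years. For B, 1.440 mm/year × 263 years = 378.7 mm.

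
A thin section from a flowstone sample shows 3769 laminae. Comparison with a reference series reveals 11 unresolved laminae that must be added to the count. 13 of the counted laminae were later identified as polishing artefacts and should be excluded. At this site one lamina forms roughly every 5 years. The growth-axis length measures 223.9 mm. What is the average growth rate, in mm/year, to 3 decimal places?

Adjusted count: 3769 − 13 + 11 = 3767 laminae.
3767 laminae at 5 years each span 3767 × 5 = 18835 years.
Extension rate ≈ 223.9 / 18835 = 0.012 mm/year.

0.012 mm/year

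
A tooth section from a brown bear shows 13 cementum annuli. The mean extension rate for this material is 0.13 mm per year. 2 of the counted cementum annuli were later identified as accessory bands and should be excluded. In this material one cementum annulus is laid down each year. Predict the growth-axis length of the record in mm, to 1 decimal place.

After corrections the count is 13 − 2 = 11 cementum annuli.
Length ≈ 0.13 × 11 = 1.4 mm.

1.4 mm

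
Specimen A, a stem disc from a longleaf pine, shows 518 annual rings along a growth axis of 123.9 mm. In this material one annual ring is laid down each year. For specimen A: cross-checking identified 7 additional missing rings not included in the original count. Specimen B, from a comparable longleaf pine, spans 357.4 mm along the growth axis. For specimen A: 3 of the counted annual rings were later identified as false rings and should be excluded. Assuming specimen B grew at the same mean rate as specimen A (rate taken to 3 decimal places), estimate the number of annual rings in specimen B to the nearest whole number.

1508 annual rings

Specimen A: after corrections the count is 518 − 3 + 7 = 522 annual rings.
A: Extension rate ≈ 123.9 / 522 = 0.237 mm/yr.
For B, 357.4 / 0.237 = 1508.02 years ≈ 1508 annual rings.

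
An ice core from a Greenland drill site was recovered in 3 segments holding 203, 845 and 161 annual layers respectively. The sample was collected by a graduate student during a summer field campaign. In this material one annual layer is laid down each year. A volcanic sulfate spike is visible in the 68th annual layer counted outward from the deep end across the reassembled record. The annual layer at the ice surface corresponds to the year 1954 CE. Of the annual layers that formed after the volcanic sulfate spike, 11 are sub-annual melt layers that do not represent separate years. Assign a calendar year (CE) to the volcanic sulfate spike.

Total annual layers = 203 + 845 + 161 = 1209.
Between annual layer 68 and the ice surface there are 1209 − 68 = 1141 annual layers.
Excluding 11 false annual layers: 1141 − 11 = 1130.
The annual layer at the ice surface is 1954 CE, so the volcanic sulfate spike dates to 1954 − 1130 = 824 CE.

824 CE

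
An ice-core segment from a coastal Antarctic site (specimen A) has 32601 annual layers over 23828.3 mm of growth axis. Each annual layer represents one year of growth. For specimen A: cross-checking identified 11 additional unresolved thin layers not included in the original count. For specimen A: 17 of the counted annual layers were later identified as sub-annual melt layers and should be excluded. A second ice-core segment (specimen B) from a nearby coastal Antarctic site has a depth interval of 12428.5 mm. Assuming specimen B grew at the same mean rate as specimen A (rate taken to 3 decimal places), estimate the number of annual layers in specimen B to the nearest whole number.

17002 annual layers

Specimen A: after corrections the count is 32601 − 17 + 11 = 32595 annual layers.
A: Extension rate ≈ 23828.3 / 32595 = 0.731 mm per year.
Specimen B: 12428.5 mm / 0.731 mm per year = 17002.05 years ≈ 17002 annual layers.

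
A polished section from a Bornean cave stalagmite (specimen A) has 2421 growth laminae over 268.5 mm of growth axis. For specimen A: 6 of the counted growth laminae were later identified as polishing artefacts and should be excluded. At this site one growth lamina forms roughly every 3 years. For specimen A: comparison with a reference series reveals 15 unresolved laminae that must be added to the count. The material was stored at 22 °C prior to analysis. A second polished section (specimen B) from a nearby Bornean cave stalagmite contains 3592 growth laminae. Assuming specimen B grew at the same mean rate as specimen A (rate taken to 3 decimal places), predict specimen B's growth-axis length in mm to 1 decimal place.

Specimen A: adjusted count: 2421 − 6 + 15 = 2430 growth laminae.
Specimen A: multiplying by 3 years per growth lamina: 2430 × 3 = 7290 years.
A: Mean rate = 268.5 mm / 7290 years ≈ 0.037 mm/year.
Specimen B: at 3 years per growth lamina, 3592 × 3 = 10776 years. For B, 0.037 mm/year × 10776 years = 398.7 mm.

398.7 mm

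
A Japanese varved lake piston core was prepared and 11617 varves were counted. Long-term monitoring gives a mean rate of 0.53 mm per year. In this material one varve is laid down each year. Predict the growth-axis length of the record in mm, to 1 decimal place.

11617 years of growth are recorded.
Predicted length = 0.53 mm/year × 11617 years = 6157.0 mm.

6157.0 mm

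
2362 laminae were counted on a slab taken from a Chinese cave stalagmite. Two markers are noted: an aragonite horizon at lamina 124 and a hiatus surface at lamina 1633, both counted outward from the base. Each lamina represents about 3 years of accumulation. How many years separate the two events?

4527 yr

The two markers are separated by 1633 − 124 = 1509 laminae.
Multiplying by 3 years per lamina: 1509 × 3 = 4527 years.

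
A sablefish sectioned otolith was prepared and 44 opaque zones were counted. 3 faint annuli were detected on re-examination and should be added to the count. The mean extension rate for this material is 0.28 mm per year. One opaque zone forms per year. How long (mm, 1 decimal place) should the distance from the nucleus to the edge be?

True opaque zone count = 44 + 3 = 47.
47 years at 0.28 mm/year gives 0.28 × 47 = 13.2 mm.

13.2 mm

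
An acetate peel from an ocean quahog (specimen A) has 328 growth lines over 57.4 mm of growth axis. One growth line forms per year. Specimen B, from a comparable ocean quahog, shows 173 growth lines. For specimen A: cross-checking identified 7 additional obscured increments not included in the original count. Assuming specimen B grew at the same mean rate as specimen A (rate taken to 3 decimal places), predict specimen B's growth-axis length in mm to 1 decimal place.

29.6 mm

Specimen A: adjusted count: 328 + 7 = 335 growth lines.
A: 57.4 mm over 335 years gives 57.4 / 335 ≈ 0.171 mm per year.
For B, 0.171 mm/year × 173 years = 29.6 mm.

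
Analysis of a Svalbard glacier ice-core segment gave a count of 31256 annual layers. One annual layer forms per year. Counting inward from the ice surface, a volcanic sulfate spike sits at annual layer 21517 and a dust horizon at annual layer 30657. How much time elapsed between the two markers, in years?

9140 years

30657 − 21517 = 9140 annual layers lie between the two events.
One annual layer per year makes the interval 9140 years.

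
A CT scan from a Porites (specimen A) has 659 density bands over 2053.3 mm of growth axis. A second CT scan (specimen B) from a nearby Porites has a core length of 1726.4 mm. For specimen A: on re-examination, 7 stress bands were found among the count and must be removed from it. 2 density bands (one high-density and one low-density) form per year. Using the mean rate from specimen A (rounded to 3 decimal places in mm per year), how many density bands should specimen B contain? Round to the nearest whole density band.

Specimen A: true density band count = 659 − 7 = 652.
Specimen A: with 2 density bands per year, 652 / 2 = 326 years.
A: Mean rate = 2053.3 mm / 326 years ≈ 6.298 mm per year.
For B, 1726.4 / 6.298 = 274.12 years; at 2 density bands per year that is 274.12 × 2 ≈ 548 density bands.

548 density bands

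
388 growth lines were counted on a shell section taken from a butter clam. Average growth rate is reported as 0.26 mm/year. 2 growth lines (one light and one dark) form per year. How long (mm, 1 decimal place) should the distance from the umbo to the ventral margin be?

With 2 growth lines per year, 388 / 2 = 194 years.
Length ≈ 0.26 × 194 = 50.4 mm.

50.4 mm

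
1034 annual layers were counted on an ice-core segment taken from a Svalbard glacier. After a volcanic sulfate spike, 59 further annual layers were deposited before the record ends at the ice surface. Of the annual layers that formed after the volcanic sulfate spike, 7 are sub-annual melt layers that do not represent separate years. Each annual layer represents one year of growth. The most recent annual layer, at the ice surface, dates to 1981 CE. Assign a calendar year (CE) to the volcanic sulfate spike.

59 annual layers post-date the volcanic sulfate spike.
Excluding 7 false annual layers: 59 − 7 = 52.
Counting back 52 years from 1981 CE places the volcanic sulfate spike in 1981 − 52 = 1929 CE.

1929 CE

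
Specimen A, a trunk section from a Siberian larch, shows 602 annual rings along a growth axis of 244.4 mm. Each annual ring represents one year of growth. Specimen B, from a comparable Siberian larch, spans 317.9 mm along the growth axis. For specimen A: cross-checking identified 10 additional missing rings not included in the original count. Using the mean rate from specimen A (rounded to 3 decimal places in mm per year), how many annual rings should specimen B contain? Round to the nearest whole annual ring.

Specimen A: correcting the raw count gives 602 + 10 = 612 true annual rings.
A: Extension rate ≈ 244.4 / 612 = 0.399 mm/year.
For B, 317.9 / 0.399 = 796.74 years ≈ 797 annual rings.

797 annual rings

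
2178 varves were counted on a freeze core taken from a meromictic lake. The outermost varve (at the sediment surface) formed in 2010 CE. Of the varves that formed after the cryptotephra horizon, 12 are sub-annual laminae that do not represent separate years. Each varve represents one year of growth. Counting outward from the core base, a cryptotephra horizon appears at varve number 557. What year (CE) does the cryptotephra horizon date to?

401 CE

2178 − 557 = 1621 varves lie beyond the cryptotephra horizon toward the sediment surface.
Removing the 12 false varves leaves 1621 − 12 = 1609 true varves beyond the cryptotephra horizon.
Counting back 1609 years from 2010 CE places the cryptotephra horizon in 2010 − 1609 = 401 CE.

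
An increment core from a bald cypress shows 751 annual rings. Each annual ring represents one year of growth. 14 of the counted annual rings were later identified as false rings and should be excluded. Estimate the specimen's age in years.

737 years

After corrections the count is 751 − 14 = 737 annual rings.
With a one-to-one annual ring periodicity this is 737 years.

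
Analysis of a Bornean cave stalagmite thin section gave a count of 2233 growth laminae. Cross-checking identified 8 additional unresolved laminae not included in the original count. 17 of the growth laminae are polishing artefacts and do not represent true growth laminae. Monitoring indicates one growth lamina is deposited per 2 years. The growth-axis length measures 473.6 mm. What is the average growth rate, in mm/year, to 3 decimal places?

After corrections the count is 2233 − 17 + 8 = 2224 growth laminae.
At 2 years per growth lamina, 2224 × 2 = 4448 years.
473.6 mm over 4448 years gives 473.6 / 4448 ≈ 0.106 mm/year.

0.106 mm/year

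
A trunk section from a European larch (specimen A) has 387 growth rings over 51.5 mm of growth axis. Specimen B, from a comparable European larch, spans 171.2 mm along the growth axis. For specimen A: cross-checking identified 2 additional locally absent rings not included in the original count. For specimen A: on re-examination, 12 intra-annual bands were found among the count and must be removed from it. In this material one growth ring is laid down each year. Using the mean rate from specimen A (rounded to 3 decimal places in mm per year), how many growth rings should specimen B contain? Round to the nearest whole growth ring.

1250 growth rings

Specimen A: correcting the raw count gives 387 − 12 + 2 = 377 true growth rings.
A: Extension rate ≈ 51.5 / 377 = 0.137 mm per year.
B spans 171.2 / 0.137 = 1249.64 years ≈ 1250 growth rings.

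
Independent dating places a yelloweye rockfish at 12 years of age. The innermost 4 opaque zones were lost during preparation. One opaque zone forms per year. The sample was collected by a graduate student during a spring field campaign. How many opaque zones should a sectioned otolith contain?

At one opaque zone per year, 12 years correspond to 12 opaque zones.
Subtracting the 4 opaque zones not captured gives 12 − 4 = 8 opaque zones in the record.

8 opaque zones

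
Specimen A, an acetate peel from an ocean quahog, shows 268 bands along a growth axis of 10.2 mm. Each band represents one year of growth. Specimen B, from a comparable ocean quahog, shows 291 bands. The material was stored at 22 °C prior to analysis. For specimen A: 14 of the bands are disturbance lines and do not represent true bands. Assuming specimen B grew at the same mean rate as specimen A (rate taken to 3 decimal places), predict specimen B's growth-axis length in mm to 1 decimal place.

Specimen A: true band count = 268 − 14 = 254.
A: Extension rate ≈ 10.2 / 254 = 0.040 mm/yr.
B's length ≈ 0.040 × 291 = 11.6 mm.

11.6 mm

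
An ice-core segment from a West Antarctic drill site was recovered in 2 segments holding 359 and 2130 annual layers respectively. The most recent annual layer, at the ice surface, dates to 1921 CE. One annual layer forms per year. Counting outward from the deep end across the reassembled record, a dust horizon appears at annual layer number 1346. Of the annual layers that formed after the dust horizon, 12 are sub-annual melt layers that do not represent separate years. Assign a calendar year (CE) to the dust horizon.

Total annual layers = 359 + 2130 = 2489.
The dust horizon sits at annual layer 1346 from the deep end, so 2489 − 1346 = 1143 annual layers formed after it.
Removing the 12 false annual layers leaves 1143 − 12 = 1131 true annual layers beyond the dust horizon.
The annual layer at the ice surface is 1921 CE, so the dust horizon dates to 1921 − 1131 = 790 CE.

790 CE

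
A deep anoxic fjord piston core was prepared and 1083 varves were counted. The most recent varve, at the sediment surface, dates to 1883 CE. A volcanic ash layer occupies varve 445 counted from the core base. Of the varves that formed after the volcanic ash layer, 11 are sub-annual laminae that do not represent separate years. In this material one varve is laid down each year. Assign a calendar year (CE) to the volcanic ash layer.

1256 CE

Between varve 445 and the sediment surface there are 1083 − 445 = 638 varves.
638 − 11 false = 627 true varves after the volcanic ash layer.
The varve at the sediment surface is 1883 CE, so the volcanic ash layer dates to 1883 − 627 = 1256 CE.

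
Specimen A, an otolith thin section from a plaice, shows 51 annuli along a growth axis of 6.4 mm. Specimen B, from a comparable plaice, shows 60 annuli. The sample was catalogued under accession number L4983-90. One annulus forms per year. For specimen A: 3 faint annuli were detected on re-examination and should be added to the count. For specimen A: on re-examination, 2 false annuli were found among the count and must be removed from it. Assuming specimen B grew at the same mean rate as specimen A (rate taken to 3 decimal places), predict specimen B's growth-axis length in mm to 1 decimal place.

7.4 mm

Specimen A: adjusted count: 51 − 2 + 3 = 52 annuli.
A: 6.4 mm over 52 years gives 6.4 / 52 ≈ 0.123 mm per year.
Length of B = 0.123 × 60 = 7.4 mm.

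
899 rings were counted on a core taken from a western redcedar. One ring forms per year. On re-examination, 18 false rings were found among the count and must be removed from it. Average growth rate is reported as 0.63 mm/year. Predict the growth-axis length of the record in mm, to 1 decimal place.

Adjusted count: 899 − 18 = 881 rings.
Length ≈ 0.63 × 881 = 555.0 mm.

555.0 mm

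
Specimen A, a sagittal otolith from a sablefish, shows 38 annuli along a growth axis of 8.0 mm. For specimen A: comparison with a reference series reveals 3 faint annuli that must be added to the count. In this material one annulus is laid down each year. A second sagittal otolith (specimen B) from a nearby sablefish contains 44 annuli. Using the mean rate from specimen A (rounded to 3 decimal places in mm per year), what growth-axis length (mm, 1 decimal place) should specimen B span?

8.6 mm

Specimen A: after corrections the count is 38 + 3 = 41 annuli.
A: 8.0 mm over 41 years gives 8.0 / 41 ≈ 0.195 mm per year.
For B, 0.195 mm/year × 44 years = 8.6 mm.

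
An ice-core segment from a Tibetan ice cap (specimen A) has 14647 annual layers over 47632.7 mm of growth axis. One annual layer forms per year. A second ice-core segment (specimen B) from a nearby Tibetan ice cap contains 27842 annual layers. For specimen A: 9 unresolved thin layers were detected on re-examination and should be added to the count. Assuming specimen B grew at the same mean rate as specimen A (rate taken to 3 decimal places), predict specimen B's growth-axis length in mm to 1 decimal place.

90486.5 mm

Specimen A: correcting the raw count gives 14647 + 9 = 14656 true annual layers.
A: Extension rate ≈ 47632.7 / 14656 = 3.250 mm/year.
For B, 3.250 mm/year × 27842 years = 90486.5 mm.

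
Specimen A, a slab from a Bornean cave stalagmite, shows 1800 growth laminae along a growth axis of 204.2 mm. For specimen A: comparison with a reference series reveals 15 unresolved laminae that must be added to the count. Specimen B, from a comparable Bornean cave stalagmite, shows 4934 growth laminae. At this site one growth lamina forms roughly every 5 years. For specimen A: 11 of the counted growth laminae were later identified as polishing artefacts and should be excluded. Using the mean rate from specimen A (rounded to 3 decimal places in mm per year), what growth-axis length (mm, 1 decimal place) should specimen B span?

567.4 mm

Specimen A: correcting the raw count gives 1800 − 11 + 15 = 1804 true growth laminae.
Specimen A: multiplying by 5 years per growth lamina: 1804 × 5 = 9020 years.
A: Mean rate = 204.2 mm / 9020 years ≈ 0.023 mm per year.
Specimen B: multiplying by 5 years per growth lamina: 4934 × 5 = 24670 years. For B, 0.023 mm/year × 24670 years = 567.4 mm.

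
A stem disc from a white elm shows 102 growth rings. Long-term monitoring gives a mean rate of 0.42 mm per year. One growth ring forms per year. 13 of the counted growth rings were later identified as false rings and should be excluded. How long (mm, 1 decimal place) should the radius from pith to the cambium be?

37.4 mm

Correcting the raw count gives 102 − 13 = 89 true growth rings.
Predicted length = 0.42 mm/year × 89 years = 37.4 mm.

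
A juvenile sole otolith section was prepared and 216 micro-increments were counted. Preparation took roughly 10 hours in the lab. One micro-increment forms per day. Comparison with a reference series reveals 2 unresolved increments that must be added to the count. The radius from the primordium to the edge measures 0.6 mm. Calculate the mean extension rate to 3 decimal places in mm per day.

0.003 mm per day

Adjusted count: 216 + 2 = 218 micro-increments.
0.6 mm over 218 days gives 0.6 / 218 ≈ 0.003 mm per day.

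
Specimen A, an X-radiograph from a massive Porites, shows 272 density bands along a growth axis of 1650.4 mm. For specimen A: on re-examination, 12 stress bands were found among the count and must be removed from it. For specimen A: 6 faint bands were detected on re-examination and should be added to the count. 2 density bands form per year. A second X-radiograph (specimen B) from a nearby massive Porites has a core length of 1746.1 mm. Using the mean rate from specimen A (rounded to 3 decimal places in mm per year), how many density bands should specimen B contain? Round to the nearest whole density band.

Specimen A: correcting the raw count gives 272 − 12 + 6 = 266 true density bands.
Specimen A: with 2 density bands per year, 266 / 2 = 133 years.
A: Mean rate = 1650.4 mm / 133 years ≈ 12.409 mm/yr.
B spans 1746.1 / 12.409 = 140.71 years; at 2 density bands per year that is 140.71 × 2 ≈ 281 density bands.

281 density bands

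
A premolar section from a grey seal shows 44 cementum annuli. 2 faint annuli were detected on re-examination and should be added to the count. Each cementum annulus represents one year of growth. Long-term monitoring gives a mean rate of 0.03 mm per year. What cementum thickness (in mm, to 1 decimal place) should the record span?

After corrections the count is 44 + 2 = 46 cementum annuli.
Predicted length = 0.03 mm/year × 46 years = 1.4 mm.

1.4 mm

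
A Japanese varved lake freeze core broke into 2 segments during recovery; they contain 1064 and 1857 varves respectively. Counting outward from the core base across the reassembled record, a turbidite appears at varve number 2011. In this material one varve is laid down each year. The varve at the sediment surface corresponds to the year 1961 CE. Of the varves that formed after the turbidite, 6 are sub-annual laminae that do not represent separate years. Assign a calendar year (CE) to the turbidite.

Total varves = 1064 + 1857 = 2921.
The turbidite sits at varve 2011 from the core base, so 2921 − 2011 = 910 varves formed after it.
910 − 6 false = 904 true varves after the turbidite.
Counting back 904 years from 1961 CE places the turbidite in 1961 − 904 = 1057 CE.

1057 CE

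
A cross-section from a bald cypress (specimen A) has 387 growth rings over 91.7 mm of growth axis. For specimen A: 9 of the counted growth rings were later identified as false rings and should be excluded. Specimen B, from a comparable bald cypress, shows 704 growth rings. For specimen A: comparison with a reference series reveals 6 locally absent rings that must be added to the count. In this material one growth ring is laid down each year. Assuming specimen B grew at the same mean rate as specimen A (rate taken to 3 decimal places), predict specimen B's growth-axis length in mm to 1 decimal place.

168.3 mm

Specimen A: true growth ring count = 387 − 9 + 6 = 384.
A: 91.7 mm over 384 years gives 91.7 / 384 ≈ 0.239 mm/yr.
Length of B = 0.239 × 704 = 168.3 mm.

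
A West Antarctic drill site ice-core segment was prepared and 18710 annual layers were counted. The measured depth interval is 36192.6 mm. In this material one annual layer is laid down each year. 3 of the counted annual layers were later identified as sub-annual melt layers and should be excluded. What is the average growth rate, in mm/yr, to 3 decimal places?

Correcting the raw count gives 18710 − 3 = 18707 true annual layers.
Extension rate ≈ 36192.6 / 18707 = 1.935 mm/yr.

1.935 mm/yr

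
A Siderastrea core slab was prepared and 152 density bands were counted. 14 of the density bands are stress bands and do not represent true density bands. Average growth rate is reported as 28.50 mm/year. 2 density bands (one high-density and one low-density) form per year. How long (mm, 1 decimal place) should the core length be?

Adjusted count: 152 − 14 = 138 density bands.
138 density bands at 2 per year is 138 / 2 = 69 years.
Predicted length = 28.50 mm/year × 69 years = 1966.5 mm.

1966.5 mm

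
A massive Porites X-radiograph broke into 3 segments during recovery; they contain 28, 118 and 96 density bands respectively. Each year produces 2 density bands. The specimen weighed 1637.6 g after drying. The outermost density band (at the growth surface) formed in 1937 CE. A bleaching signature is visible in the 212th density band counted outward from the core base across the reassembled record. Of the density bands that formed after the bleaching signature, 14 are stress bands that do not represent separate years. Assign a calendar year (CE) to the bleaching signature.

Total density bands = 28 + 118 + 96 = 242.
The bleaching signature sits at density band 212 from the core base, so 242 − 212 = 30 density bands formed after it.
Removing the 14 false density bands leaves 30 − 14 = 16 true density bands beyond the bleaching signature.
Dividing by 2 density bands per year: 16 / 2 = 8 years.
Counting back 8 years from 1937 CE places the bleaching signature in 1937 − 8 = 1929 CE.

1929 CE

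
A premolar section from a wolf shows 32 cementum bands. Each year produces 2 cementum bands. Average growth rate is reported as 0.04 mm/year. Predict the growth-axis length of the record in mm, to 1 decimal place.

0.6 mm

32 cementum bands at 2 per year is 32 / 2 = 16 years.
Predicted length = 0.04 mm/year × 16 years = 0.6 mm.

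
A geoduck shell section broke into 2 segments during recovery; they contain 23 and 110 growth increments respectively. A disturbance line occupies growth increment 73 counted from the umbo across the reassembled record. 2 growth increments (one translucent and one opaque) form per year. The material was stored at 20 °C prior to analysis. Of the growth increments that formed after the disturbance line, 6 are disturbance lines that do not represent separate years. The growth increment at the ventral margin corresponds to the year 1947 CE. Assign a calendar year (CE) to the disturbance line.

1920 CE

Total growth increments = 23 + 110 = 133.
Between growth increment 73 and the ventral margin there are 133 − 73 = 60 growth increments.
Excluding 6 false growth increments: 60 − 6 = 54.
With 2 growth increments per year, 54 / 2 = 27 years.
1947 − 27 = 1920 CE.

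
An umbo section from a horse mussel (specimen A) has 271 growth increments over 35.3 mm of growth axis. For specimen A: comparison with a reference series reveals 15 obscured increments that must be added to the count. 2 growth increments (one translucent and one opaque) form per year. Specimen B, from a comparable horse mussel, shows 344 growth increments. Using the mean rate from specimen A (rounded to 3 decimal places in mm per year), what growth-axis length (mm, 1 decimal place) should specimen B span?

42.5 mm

Specimen A: true growth increment count = 271 + 15 = 286.
Specimen A: with 2 growth increments per year, 286 / 2 = 143 years.
A: Mean rate = 35.3 mm / 143 years ≈ 0.247 mm/year.
Specimen B: with 2 growth increments per year, 344 / 2 = 172 years. For B, 0.247 mm/year × 172 years = 42.5 mm.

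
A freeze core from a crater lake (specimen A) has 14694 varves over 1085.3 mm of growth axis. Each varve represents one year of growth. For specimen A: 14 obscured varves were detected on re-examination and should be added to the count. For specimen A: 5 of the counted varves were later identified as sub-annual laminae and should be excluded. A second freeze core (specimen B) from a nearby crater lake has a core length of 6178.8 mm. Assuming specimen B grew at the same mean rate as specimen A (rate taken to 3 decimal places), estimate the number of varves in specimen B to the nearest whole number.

Specimen A: true varve count = 14694 − 5 + 14 = 14703.
A: Extension rate ≈ 1085.3 / 14703 = 0.074 mm/year.
For B, 6178.8 / 0.074 = 83497.30 years ≈ 83497 varves.

83497 varves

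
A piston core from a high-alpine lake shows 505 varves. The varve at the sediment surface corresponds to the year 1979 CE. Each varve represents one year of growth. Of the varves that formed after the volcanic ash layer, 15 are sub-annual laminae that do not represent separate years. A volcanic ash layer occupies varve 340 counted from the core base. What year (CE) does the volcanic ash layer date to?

Between varve 340 and the sediment surface there are 505 − 340 = 165 varves.
Excluding 15 false varves: 165 − 15 = 150.
Counting back 150 years from 1979 CE places the volcanic ash layer in 1979 − 150 = 1829 CE.

1829 CE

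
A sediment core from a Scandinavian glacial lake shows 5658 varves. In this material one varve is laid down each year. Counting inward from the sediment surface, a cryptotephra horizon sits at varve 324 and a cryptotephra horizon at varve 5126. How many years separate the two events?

Separation: 5126 − 324 = 4802 varves.
That is 4802 years at one varve per year.

4802 yr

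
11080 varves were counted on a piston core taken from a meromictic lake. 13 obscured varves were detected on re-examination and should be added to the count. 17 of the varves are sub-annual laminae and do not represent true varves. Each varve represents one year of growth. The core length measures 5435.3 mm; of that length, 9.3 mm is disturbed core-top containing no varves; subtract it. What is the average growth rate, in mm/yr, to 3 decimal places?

Correcting the raw count gives 11080 − 17 + 13 = 11076 true varves.
Net length = 5435.3 − 9.3 = 5426.0 mm.
Mean rate = 5426.0 mm / 11076 years ≈ 0.490 mm/yr.

0.490 mm/yr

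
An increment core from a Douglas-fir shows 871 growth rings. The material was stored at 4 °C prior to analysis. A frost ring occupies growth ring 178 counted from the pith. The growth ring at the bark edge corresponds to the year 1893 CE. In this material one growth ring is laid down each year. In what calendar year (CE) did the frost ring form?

1200 CE

Between growth ring 178 and the bark edge there are 871 − 178 = 693 growth rings.
Counting back 693 years from 1893 CE places the frost ring in 1893 − 693 = 1200 CE.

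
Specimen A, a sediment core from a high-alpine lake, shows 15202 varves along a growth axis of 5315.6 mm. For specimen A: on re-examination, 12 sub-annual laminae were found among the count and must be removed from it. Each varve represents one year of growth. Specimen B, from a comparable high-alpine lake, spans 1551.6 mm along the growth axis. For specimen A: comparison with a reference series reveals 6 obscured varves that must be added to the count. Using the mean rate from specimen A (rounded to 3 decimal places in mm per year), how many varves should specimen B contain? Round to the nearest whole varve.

Specimen A: after corrections the count is 15202 − 12 + 6 = 15196 varves.
A: 5315.6 mm over 15196 years gives 5315.6 / 15196 ≈ 0.350 mm per year.
B spans 1551.6 / 0.350 = 4433.14 years ≈ 4433 varves.

4433 varves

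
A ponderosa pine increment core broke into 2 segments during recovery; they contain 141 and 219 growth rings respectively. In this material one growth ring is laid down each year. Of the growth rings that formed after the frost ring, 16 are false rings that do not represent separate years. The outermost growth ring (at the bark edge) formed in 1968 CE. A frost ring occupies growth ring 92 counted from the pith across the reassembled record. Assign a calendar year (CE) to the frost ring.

1716 CE

Total growth rings = 141 + 219 = 360.
360 − 92 = 268 growth rings lie beyond the frost ring toward the bark edge.
Removing the 16 false growth rings leaves 268 − 16 = 252 true growth rings beyond the frost ring.
The growth ring at the bark edge is 1968 CE, so the frost ring dates to 1968 − 252 = 1716 CE.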